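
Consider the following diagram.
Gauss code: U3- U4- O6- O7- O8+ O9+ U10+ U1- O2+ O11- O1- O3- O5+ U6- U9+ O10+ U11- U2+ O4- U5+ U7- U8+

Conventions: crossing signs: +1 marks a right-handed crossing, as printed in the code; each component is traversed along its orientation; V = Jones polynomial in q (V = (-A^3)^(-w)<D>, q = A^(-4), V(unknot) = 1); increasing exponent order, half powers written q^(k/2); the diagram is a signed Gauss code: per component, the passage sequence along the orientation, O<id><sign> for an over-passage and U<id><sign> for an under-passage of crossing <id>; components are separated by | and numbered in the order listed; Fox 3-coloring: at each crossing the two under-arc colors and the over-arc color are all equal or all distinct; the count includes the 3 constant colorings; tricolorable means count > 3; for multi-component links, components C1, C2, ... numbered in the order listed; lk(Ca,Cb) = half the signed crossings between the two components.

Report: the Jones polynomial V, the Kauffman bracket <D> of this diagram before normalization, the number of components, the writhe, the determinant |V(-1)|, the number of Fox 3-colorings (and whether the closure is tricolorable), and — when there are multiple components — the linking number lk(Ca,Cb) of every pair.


V = 1
<D> = -A^-3 (w = -1)
1 component over 11 crossings, w = -1
3 Fox colorings among 3^11, |V(-1)| = 1: not tricolorable
why: w = -1 shifts under R1 moves; the (-A^3)^(1) factor cancels that in V


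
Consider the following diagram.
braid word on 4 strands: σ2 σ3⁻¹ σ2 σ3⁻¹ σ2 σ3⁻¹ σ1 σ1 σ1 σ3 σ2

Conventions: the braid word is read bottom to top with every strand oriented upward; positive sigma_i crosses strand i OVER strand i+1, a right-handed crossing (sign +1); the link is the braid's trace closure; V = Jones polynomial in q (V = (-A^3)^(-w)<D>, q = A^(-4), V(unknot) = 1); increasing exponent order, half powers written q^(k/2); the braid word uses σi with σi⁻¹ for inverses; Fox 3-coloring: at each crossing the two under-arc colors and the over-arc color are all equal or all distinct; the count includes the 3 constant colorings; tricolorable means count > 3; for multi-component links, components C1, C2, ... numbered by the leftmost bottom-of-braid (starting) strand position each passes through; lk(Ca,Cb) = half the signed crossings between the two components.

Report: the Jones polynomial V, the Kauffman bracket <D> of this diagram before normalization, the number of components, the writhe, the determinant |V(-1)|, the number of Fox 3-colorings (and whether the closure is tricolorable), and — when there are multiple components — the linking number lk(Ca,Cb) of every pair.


V = 1 - q + 3q^2 - 4q^3 + 5q^4 - 6q^5 + 5q^6 - 4q^7 + 3q^8 - q^9
<D> = A^-21 - 3A^-17 + 4A^-13 - 5A^-9 + 6A^-5 - 5A^-1 + 4A^3 - 3A^7 + A^11 - A^15 (w = +5)
1 component over 11 crossings, w = +5
9 Fox colorings among 3^11, |V(-1)| = 33: tricolorable
why: det 33 = |V(-1)|; divisible by 3, so tricolorable


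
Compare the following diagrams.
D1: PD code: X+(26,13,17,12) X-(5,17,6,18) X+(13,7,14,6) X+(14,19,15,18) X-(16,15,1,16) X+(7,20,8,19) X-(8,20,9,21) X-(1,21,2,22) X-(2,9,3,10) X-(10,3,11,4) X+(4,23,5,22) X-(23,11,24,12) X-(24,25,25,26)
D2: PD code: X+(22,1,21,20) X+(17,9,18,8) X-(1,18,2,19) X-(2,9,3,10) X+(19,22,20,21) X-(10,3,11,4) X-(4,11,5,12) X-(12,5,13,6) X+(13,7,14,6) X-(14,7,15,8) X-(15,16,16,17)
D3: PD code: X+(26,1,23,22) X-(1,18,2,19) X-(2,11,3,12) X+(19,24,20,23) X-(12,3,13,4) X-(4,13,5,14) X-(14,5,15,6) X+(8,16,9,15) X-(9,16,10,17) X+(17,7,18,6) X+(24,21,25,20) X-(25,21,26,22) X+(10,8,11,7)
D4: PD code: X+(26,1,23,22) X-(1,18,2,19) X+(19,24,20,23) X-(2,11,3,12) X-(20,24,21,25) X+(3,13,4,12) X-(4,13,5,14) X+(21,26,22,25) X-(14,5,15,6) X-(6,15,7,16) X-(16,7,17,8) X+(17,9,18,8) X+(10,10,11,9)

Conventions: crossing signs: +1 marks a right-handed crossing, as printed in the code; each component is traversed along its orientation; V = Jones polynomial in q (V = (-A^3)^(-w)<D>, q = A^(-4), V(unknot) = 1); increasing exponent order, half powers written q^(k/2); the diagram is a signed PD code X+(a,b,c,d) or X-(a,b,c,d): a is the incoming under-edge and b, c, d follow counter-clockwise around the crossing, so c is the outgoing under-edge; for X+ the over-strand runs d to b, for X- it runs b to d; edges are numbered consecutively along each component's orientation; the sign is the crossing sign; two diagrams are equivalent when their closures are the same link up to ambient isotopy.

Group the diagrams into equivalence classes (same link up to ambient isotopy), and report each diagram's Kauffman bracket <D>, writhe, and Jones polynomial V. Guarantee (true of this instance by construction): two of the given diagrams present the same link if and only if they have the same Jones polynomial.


equivalence classes: {D1} | {D2, D3, D4}
D1 (bracket A^-11 + A^-7; 13 crossings at w = -3): V = -q^(-1/2) - q^(1/2)
D2 (bracket A^-15 + 2A^-7 - A^-3 + A - A^5; 11 crossings at w = -3): V = q^(-7/2) - q^(-5/2) + q^(-3/2) - 2q^(-1/2) - q^(3/2)
V(D3) = q^(-7/2) - q^(-5/2) + q^(-3/2) - 2q^(-1/2) - q^(3/2)  (w -1, c 13, <D> = A^-9 + 2A^-1 - A^3 + A^7 - A^11)
D4 (bracket A^-9 + 2A^-1 - A^3 + A^7 - A^11; 13 crossings at w = -1): V = q^(-7/2) - q^(-5/2) + q^(-3/2) - 2q^(-1/2) - q^(3/2)
observation: 2 classes among 4 diagrams; unequal V(q) rules out equality


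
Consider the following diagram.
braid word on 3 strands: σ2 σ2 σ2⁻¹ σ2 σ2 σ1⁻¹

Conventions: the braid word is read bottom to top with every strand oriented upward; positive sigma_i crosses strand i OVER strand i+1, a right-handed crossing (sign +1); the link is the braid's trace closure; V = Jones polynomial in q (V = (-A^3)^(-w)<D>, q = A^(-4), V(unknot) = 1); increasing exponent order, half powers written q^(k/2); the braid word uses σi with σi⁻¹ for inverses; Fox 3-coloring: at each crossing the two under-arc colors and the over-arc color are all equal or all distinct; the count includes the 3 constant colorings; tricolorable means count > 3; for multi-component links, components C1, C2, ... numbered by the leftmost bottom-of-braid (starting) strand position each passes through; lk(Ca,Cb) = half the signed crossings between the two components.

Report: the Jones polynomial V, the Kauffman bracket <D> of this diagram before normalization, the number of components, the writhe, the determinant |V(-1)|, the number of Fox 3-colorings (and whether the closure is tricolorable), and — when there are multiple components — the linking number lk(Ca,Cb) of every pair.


V = q + q^3 - q^4
<D> = -A^-10 + A^-6 + A^2 (w = +2)
1 component over 6 crossings, w = +2
9 Fox colorings among 3^6, |V(-1)| = 3: tricolorable
why: V spans 3 powers of q: at least 3 crossings in any diagram


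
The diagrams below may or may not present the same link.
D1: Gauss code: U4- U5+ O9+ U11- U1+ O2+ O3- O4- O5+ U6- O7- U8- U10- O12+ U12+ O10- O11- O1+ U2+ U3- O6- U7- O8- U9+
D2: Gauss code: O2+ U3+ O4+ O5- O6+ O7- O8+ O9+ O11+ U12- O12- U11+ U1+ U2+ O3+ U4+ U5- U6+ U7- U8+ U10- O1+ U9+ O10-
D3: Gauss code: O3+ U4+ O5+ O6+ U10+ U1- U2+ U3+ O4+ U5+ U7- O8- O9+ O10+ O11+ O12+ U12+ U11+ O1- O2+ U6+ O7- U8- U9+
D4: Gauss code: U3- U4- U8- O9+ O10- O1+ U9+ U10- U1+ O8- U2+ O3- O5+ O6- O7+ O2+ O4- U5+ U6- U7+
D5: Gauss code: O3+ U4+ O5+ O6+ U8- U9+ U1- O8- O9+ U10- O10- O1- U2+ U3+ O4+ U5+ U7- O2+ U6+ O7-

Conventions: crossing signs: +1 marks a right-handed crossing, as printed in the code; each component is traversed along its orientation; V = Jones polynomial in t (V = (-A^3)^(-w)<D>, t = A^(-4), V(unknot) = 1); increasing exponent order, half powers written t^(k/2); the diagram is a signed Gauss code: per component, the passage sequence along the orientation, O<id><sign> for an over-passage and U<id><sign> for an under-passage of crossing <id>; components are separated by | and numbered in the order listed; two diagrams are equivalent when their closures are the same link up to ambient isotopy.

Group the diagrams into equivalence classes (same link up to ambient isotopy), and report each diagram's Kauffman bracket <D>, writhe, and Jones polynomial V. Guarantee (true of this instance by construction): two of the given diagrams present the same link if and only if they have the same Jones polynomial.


equivalence classes: {D1} | {D2, D3, D5} | {D4}
D1 (bracket A^-2 + A^6 - A^10; 12 crossings at w = -2): V = -t^-4 + t^-3 + t^-1
D2 (bracket -A^-12 + A^-8 - A^-4 + 2 - A^4 + A^8; 12 crossings at w = +4): V = t - t^2 + 2t^3 - t^4 + t^5 - t^6
V(D3) = t - t^2 + 2t^3 - t^4 + t^5 - t^6  (w +6, c 12, <D> = -A^-6 + A^-2 - A^2 + 2A^6 - A^10 + A^14)
D4 (bracket 1; 10 crossings at w = 0): V = 1
V(D5) = t - t^2 + 2t^3 - t^4 + t^5 - t^6  [10 crossings, <D> = -A^-18 + A^-14 - A^-10 + 2A^-6 - A^-2 + A^2, w = +2]
observation: 3 classes among 5 diagrams; unequal V(t) rules out equality


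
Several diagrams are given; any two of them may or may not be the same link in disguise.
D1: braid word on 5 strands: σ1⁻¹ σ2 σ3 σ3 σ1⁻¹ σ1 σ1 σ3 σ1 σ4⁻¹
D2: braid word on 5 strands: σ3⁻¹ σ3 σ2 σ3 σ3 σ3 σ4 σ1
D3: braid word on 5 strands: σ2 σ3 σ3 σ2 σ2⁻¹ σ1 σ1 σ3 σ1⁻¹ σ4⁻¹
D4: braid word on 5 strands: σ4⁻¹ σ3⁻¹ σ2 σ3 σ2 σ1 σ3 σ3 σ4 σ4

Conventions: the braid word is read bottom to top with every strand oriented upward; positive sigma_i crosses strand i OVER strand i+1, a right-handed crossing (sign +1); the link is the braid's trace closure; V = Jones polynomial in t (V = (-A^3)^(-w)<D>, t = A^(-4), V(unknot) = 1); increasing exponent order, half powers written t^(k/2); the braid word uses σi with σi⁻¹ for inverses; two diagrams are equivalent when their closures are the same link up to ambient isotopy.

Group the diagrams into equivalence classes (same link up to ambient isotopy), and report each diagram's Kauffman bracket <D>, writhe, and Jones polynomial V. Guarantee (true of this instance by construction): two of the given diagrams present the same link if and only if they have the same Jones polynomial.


grouping into links: {D1, D2, D3, D4}
V(D1) = t + t^3 - t^4  (w +4, c 10, <D> = -A^-4 + 1 + A^8)
V(D2) = t + t^3 - t^4  [8 crossings, <D> = -A^2 + A^6 + A^14, w = +6]
D3 (bracket -A^-4 + 1 + A^8; 10 crossings at w = +4): V = t + t^3 - t^4
V(D4) = t + t^3 - t^4  [10 crossings, <D> = -A^2 + A^6 + A^14, w = +6]
why: all 4 diagrams share one V(t), hence one class


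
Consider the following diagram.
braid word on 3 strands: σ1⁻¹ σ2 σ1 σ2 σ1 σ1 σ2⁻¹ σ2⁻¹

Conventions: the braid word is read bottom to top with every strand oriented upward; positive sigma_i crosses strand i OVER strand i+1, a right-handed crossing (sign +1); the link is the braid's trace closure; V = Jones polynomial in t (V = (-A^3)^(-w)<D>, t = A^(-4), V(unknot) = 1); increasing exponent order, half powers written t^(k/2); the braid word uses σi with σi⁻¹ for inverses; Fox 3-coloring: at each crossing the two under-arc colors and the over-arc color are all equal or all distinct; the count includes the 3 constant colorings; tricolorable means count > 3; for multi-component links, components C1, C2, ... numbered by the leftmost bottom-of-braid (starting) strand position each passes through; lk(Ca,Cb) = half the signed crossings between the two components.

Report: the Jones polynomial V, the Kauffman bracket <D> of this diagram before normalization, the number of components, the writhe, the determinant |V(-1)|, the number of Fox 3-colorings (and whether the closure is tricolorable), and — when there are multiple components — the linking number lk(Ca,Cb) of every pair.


V = t + t^3 - t^4
<D> = -A^-10 + A^-6 + A^2 (w = +2)
1 component over 8 crossings, w = +2
9 Fox colorings among 3^8, |V(-1)| = 3: tricolorable
why: det 3 = |V(-1)|; divisible by 3, so tricolorable


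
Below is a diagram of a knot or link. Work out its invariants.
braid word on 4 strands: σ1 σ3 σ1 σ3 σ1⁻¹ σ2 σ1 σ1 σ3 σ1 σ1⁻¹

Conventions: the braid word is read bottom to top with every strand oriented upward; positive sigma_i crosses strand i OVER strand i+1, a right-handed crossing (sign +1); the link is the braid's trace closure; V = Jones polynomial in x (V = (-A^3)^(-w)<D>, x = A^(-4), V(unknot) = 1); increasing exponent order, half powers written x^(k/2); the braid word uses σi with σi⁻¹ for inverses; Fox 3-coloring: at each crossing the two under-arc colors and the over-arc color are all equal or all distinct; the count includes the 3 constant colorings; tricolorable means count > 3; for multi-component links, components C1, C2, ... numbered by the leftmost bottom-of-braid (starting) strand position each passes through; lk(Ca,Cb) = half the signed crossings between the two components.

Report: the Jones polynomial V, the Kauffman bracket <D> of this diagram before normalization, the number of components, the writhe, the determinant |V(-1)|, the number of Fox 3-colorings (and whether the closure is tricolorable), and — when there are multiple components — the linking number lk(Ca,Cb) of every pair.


V = x^2 + 2x^4 - 2x^5 + x^6 - 2x^7 + x^8
<D> = -A^-11 + 2A^-7 - A^-3 + 2A - 2A^5 - A^13 (w = +7)
1 component over 11 crossings, w = +7
27 Fox colorings among 3^11, |V(-1)| = 9: tricolorable
why: w = +7 (over 11 crossings) is diagram-only; (-A^3)^(-7) removes it from V


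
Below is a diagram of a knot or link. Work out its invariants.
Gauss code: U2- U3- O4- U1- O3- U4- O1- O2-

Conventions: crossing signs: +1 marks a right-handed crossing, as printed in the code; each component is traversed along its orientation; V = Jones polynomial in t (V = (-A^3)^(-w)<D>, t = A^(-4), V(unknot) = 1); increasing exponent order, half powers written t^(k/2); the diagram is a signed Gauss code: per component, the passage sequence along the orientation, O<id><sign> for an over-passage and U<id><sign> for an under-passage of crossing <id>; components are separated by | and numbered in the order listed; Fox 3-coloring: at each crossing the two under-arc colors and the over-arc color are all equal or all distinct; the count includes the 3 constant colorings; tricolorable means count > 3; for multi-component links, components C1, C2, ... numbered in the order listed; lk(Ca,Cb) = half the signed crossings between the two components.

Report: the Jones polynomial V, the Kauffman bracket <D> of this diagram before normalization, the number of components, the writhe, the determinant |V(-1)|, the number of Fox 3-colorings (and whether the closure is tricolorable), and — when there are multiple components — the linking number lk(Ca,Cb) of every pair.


V = -t^-4 + t^-3 + t^-1
<D> = A^-8 + 1 - A^4 (w = -4)
1 component over 4 crossings, w = -4
9 Fox colorings among 3^4, |V(-1)| = 3: tricolorable
why: |V(-1)| = 3: so tricolorable, since 3 divides 3


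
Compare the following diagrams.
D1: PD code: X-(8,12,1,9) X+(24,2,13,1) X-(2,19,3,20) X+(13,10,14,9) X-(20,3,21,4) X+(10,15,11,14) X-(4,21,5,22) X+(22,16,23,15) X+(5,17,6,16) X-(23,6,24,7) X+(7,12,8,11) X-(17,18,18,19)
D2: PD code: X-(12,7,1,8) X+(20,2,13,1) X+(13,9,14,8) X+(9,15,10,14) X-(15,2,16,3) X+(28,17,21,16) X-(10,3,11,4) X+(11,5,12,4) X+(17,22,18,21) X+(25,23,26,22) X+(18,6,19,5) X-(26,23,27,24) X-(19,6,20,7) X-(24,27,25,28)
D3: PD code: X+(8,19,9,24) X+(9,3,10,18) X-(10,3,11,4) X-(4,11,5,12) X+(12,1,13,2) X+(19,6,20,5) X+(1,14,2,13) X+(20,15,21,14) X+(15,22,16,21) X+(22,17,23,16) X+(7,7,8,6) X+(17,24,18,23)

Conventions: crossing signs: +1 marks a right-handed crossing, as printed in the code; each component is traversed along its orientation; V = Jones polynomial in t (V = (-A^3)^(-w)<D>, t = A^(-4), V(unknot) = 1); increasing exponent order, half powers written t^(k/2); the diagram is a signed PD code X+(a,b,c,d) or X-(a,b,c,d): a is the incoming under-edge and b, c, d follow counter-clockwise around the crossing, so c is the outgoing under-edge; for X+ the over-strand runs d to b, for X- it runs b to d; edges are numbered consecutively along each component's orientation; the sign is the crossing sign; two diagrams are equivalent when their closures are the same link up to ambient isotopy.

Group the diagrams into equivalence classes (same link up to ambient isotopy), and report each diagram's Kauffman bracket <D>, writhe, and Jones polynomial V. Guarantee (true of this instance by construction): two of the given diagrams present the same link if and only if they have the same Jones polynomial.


equivalence classes: {D1} | {D2} | {D3}
D1 (bracket A^-8 + 2 + A^8; 12 crossings at w = 0): V = t^-2 + 2 + t^2
V(D2) = t + 2t^3 + t^5  [14 crossings, <D> = A^-14 + 2A^-6 + A^2, w = +2]
V(D3) = t^2 - t^3 + 3t^4 - 3t^5 + 4t^6 - 3t^7 + 3t^8 - t^9 + t^10  (w +8, c 12, <D> = A^-16 - A^-12 + 3A^-8 - 3A^-4 + 4 - 3A^4 + 3A^8 - A^12 + A^16)
observation: 3 classes among 3 diagrams; unequal V(t) rules out equality


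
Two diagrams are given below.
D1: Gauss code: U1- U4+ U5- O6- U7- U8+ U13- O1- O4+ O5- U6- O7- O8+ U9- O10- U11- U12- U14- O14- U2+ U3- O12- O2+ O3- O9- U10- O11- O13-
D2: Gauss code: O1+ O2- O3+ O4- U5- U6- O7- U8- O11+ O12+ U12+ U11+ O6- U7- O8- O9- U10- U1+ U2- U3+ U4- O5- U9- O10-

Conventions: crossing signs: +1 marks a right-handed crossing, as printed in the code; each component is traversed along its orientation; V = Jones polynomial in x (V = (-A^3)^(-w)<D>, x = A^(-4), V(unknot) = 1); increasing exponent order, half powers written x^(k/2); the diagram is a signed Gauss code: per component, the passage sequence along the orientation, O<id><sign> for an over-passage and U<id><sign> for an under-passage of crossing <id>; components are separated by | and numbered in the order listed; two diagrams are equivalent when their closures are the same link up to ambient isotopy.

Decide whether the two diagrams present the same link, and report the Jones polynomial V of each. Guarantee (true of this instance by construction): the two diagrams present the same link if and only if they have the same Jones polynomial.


same link: yes
V(D1) = x^-8 - 2x^-7 + x^-6 - 2x^-5 + 2x^-4 + x^-2  [14 crossings, <D> = A^-16 + 2A^-8 - 2A^-4 + 1 - 2A^4 + A^8, w = -8]
V(D2) = x^-8 - 2x^-7 + x^-6 - 2x^-5 + 2x^-4 + x^-2  [12 crossings, <D> = A^-4 + 2A^4 - 2A^8 + A^12 - 2A^16 + A^20, w = -4]
insight: one V(x) for all 2 diagrams — one class (guaranteed)


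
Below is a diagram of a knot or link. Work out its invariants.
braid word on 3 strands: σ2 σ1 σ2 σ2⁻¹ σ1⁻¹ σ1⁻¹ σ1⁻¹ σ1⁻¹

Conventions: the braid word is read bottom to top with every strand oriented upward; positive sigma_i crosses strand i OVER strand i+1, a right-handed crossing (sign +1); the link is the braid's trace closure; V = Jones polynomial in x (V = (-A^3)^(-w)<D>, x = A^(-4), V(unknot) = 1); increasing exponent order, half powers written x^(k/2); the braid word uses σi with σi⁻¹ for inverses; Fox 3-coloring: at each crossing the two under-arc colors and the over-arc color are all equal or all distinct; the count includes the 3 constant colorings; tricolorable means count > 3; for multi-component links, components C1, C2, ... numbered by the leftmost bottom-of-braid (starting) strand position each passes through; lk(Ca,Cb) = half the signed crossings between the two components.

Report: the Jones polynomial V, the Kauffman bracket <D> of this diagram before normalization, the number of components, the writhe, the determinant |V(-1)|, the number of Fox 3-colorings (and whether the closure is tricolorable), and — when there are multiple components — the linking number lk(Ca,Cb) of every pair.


V = -x^-4 + x^-3 + x^-1
<D> = A^-2 + A^6 - A^10 (w = -2)
1 component over 8 crossings, w = -2
9 Fox colorings among 3^8, |V(-1)| = 3: tricolorable
why: det 3 = |V(-1)|; divisible by 3, so tricolorable


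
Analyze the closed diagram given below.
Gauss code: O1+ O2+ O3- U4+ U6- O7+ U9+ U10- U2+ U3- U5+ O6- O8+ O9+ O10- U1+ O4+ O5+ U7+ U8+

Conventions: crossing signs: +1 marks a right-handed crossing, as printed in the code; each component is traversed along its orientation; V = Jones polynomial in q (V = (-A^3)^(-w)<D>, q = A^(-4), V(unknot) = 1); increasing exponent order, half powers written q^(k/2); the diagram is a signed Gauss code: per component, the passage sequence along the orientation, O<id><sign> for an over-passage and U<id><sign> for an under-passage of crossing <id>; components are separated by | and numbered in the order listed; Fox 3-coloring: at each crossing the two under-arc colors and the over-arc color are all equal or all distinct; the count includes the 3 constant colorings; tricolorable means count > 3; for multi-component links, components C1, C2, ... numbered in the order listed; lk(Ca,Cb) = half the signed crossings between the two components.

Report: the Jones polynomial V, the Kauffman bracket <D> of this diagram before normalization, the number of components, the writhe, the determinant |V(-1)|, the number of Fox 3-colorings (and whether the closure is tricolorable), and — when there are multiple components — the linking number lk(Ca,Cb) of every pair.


Jones polynomial: V(q) = q - q^2 + 2q^3 - q^4 + q^5 - q^6
<D> = -A^-12 + A^-8 - A^-4 + 2 - A^4 + A^8; writhe +4
components 1, writhe +4 (10 crossings)
3-colorings: 3 of 3^10, det 7 — not tricolorable
note: det 7 = |V(-1)|; not divisible by 3, so not tricolorable


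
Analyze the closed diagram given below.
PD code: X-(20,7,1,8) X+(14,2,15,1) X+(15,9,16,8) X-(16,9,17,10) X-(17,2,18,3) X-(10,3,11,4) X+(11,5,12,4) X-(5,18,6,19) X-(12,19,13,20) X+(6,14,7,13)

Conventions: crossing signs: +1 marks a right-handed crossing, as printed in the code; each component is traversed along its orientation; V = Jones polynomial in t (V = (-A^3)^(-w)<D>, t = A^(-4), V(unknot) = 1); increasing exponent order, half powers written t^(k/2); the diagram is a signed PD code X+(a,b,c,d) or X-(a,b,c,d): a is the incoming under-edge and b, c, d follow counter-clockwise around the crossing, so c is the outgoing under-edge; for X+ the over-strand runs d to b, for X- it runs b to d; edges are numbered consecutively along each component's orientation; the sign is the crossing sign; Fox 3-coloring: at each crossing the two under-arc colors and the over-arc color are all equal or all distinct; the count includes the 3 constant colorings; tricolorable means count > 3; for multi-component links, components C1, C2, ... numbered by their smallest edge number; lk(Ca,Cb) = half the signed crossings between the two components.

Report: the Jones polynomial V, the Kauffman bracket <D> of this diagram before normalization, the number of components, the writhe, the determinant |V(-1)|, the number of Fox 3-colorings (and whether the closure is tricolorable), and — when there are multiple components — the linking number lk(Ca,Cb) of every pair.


V(t) = 1
bracket: A^-6, w = -2
1 component, writhe -2, over 10 crossings
det 1, colorings 3 of 3^10 — not tricolorable
observation: |V(-1)| = 1: so not tricolorable, since 3 does not divide 1


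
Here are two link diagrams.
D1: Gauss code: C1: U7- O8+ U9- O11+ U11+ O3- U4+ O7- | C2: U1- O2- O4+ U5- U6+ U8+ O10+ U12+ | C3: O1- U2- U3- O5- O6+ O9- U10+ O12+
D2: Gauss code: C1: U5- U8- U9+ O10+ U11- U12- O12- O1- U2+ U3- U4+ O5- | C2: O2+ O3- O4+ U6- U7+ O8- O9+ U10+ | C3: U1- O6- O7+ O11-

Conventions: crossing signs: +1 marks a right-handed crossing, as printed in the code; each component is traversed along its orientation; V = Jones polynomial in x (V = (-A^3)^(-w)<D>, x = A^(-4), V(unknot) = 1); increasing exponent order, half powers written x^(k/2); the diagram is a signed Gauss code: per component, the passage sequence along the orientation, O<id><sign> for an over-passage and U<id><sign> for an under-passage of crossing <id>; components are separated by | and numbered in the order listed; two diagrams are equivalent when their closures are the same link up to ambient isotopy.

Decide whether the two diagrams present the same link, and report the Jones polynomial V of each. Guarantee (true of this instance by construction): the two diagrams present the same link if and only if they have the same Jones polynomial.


equivalent: yes
D1 (bracket A^-8 + 2 + A^8; 12 crossings at w = 0): V = x^-2 + 2 + x^2
D2 (bracket A^-14 + 2A^-6 + A^2; 12 crossings at w = -2): V = x^-2 + 2 + x^2
key observation: one V(x) for all 2 diagrams — one class (guaranteed)


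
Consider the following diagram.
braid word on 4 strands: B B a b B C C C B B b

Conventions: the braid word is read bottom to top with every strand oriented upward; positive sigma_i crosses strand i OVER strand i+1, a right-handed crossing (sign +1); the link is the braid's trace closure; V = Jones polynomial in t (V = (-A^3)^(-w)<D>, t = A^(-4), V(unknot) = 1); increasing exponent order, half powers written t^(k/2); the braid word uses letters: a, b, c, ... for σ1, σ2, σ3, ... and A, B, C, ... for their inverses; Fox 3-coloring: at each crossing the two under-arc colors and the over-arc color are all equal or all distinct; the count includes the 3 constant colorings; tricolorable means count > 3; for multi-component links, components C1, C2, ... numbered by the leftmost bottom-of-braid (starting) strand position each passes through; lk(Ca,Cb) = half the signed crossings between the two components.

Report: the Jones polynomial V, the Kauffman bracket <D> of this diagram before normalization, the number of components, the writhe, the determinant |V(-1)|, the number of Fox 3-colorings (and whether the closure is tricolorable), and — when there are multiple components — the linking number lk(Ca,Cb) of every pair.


Jones polynomial: V(t) = t^-8 - 2t^-7 + t^-6 - 2t^-5 + 2t^-4 + t^-2
<D> = -A^-7 - 2A + 2A^5 - A^9 + 2A^13 - A^17; writhe -5
components 1, writhe -5 (11 crossings)
3-colorings: 27 of 3^11, det 9 — tricolorable
note: det 9 = |V(-1)|; divisible by 3, so tricolorable


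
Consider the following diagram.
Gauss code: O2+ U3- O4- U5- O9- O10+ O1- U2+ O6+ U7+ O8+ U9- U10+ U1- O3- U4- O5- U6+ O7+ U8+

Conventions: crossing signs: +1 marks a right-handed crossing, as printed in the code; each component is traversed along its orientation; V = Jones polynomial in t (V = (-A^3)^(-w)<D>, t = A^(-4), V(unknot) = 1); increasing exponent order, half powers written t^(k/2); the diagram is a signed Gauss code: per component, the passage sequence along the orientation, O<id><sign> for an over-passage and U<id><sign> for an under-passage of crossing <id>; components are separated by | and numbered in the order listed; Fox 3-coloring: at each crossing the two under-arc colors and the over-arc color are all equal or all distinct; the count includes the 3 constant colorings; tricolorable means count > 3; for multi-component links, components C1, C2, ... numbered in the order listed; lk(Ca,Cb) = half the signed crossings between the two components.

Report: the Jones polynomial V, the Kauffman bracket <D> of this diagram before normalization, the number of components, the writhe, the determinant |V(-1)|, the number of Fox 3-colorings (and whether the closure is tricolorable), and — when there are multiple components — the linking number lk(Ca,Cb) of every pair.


V(t) = t^-4 - 2t^-3 + 3t^-2 - 4t^-1 + 5 - 4t + 3t^2 - 2t^3 + t^4
bracket: A^-16 - 2A^-12 + 3A^-8 - 4A^-4 + 5 - 4A^4 + 3A^8 - 2A^12 + A^16, w = 0
1 component, writhe 0, over 10 crossings
det 25, colorings 3 of 3^10 — not tricolorable
observation: the span of V is 8, forcing >= 8 crossings in any diagram


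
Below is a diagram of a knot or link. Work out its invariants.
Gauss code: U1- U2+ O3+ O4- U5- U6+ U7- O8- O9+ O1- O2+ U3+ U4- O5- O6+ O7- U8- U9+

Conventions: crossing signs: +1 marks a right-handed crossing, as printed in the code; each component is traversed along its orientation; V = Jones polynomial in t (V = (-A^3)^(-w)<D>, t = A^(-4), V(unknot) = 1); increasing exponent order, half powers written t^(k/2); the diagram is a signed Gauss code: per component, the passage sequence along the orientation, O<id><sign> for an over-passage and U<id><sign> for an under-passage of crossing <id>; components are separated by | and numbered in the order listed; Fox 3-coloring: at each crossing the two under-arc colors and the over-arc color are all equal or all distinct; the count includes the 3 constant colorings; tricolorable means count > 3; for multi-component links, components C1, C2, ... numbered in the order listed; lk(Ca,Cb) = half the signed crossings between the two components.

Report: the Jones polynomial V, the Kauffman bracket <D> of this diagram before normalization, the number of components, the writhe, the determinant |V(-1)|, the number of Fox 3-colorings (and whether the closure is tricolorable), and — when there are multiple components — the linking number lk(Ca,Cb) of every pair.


Jones polynomial: V(t) = 1
<D> = -A^-3; writhe -1
components 1, writhe -1 (9 crossings)
3-colorings: 3 of 3^9, det 1 — not tricolorable
note: w = -1 shifts under R1 moves; the (-A^3)^(1) factor cancels that in V


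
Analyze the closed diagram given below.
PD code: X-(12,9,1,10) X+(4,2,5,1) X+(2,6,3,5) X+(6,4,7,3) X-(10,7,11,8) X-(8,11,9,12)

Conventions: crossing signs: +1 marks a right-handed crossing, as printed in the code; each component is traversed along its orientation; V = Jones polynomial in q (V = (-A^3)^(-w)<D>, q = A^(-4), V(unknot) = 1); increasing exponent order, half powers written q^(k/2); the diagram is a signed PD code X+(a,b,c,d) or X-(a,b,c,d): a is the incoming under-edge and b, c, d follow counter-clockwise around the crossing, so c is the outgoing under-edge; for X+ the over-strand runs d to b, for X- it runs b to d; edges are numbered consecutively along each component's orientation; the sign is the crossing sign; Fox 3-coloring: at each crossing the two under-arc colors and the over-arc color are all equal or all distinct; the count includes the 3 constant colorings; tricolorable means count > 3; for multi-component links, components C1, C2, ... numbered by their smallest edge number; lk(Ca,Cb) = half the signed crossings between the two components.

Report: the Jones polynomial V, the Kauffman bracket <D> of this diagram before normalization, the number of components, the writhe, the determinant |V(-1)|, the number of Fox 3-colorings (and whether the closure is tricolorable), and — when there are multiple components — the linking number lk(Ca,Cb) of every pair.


V = -q^-3 + q^-2 - q^-1 + 3 - q + q^2 - q^3
<D> = -A^-12 + A^-8 - A^-4 + 3 - A^4 + A^8 - A^12 (w = 0)
1 component over 6 crossings, w = 0
27 Fox colorings among 3^6, |V(-1)| = 9: tricolorable
why: palindromic: swapping q for 1/q fixes V


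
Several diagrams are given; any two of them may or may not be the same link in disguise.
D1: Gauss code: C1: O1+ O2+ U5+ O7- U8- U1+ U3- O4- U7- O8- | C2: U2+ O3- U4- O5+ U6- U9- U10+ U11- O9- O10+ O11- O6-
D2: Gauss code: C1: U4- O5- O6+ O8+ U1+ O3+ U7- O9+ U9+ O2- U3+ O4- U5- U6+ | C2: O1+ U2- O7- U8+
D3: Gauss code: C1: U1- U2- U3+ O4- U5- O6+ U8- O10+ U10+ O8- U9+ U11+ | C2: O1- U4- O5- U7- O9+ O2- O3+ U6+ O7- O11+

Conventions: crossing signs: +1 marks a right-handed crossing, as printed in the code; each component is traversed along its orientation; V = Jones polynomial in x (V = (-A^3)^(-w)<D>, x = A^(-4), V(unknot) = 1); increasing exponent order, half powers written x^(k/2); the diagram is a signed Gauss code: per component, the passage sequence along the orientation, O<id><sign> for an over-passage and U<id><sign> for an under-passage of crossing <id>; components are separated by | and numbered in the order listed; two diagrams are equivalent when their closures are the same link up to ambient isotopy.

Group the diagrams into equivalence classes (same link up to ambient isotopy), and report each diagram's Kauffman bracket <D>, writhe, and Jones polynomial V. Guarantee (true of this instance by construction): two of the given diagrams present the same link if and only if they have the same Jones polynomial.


classes: {D1, D3} | {D2}
V(D1) = x^(-7/2) - 2x^(-5/2) + x^(-3/2) - 2x^(-1/2) + x^(1/2) - x^(3/2)  [11 crossings, <D> = A^-15 - A^-11 + 2A^-7 - A^-3 + 2A - A^5, w = -3]
V(D2) = -x^(-3/2) + x^(-1/2) - 2x^(1/2) + x^(3/2) - 2x^(5/2) + x^(7/2)  (w +1, c 9, <D> = -A^-11 + 2A^-7 - A^-3 + 2A - A^5 + A^9)
D3 (bracket A^-9 - A^-5 + 2A^-1 - A^3 + 2A^7 - A^11; 11 crossings at w = -1): V = x^(-7/2) - 2x^(-5/2) + x^(-3/2) - 2x^(-1/2) + x^(1/2) - x^(3/2)
note: comparing 3 Jones polynomials yields 2 groups


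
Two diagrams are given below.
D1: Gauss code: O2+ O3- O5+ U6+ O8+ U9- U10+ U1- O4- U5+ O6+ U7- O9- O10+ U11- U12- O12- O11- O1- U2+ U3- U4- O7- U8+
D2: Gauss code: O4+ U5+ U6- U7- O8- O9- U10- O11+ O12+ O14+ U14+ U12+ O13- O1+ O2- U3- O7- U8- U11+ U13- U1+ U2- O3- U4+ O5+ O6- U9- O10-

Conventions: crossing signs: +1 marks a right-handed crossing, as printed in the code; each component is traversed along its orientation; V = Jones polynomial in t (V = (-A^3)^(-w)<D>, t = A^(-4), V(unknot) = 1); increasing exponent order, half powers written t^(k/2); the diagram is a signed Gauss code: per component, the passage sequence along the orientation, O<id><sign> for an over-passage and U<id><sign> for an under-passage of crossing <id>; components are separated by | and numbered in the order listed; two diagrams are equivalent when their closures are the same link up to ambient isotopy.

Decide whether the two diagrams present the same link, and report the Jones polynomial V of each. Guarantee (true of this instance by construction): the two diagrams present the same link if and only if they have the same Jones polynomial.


equivalent: no
D1 (bracket -A^-18 + 2A^-14 - 2A^-10 + 3A^-6 - 2A^-2 + 2A^2 - A^6; 12 crossings at w = -2): V = -t^-3 + 2t^-2 - 2t^-1 + 3 - 2t + 2t^2 - t^3
V(D2) = -t^-6 + t^-5 - t^-4 + 2t^-3 - t^-2 + t^-1  [14 crossings, <D> = A^-2 - A^2 + 2A^6 - A^10 + A^14 - A^18, w = -2]
observation: comparing 2 Jones polynomials yields 2 groups


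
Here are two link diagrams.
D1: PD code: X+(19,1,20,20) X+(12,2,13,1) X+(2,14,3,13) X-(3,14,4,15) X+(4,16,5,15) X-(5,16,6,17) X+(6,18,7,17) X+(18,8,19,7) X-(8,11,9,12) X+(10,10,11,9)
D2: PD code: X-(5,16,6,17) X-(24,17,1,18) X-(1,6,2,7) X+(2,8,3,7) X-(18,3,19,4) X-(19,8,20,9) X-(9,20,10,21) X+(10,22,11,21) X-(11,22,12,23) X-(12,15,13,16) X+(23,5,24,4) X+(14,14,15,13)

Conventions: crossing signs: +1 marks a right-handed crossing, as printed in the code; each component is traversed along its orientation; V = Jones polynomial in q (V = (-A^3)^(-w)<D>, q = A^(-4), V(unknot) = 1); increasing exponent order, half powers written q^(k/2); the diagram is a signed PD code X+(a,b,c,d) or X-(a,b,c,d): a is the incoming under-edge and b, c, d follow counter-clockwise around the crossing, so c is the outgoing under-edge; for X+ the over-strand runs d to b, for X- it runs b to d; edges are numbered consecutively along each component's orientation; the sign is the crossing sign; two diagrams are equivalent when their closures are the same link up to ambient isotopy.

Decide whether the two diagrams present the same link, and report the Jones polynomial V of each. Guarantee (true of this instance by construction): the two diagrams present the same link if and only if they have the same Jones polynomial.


equivalent: no
V(D1) = q + q^3 - q^4  (w +4, c 10, <D> = -A^-4 + 1 + A^8)
V(D2) = -q^-6 + q^-5 - q^-4 + 2q^-3 - q^-2 + q^-1  [12 crossings, <D> = A^-8 - A^-4 + 2 - A^4 + A^8 - A^12, w = -4]
key observation: comparing 2 Jones polynomials yields 2 groups


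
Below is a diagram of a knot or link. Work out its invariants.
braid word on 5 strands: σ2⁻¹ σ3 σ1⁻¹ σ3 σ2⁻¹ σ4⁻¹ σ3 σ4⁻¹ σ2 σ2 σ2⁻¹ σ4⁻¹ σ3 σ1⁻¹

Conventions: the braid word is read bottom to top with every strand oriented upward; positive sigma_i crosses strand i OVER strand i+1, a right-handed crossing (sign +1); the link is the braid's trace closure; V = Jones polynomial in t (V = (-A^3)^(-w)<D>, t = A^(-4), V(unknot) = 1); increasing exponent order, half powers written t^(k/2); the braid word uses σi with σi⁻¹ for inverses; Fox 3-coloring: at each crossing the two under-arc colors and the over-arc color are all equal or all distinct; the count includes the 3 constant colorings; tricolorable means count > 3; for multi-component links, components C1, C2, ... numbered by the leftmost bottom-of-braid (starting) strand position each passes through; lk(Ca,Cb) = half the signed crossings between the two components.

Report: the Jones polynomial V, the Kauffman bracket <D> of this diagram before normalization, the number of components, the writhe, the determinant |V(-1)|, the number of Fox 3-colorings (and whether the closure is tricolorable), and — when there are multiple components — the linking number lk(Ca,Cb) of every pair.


V = -t^-5 + t^-4 - 2t^-3 + 4t^-2 - 3t^-1 + 4 - 3t + 2t^2 - t^3
<D> = -A^-18 + 2A^-14 - 3A^-10 + 4A^-6 - 3A^-2 + 4A^2 - 2A^6 + A^10 - A^14 (w = -2)
1 component over 14 crossings, w = -2
9 Fox colorings among 3^14, |V(-1)| = 21: tricolorable
why: inverse pairs cancel, leaving σ2⁻¹ σ3 σ1⁻¹ σ3 σ2⁻¹ σ4⁻¹ σ3 σ4⁻¹ σ2 σ4⁻¹ σ3 σ1⁻¹


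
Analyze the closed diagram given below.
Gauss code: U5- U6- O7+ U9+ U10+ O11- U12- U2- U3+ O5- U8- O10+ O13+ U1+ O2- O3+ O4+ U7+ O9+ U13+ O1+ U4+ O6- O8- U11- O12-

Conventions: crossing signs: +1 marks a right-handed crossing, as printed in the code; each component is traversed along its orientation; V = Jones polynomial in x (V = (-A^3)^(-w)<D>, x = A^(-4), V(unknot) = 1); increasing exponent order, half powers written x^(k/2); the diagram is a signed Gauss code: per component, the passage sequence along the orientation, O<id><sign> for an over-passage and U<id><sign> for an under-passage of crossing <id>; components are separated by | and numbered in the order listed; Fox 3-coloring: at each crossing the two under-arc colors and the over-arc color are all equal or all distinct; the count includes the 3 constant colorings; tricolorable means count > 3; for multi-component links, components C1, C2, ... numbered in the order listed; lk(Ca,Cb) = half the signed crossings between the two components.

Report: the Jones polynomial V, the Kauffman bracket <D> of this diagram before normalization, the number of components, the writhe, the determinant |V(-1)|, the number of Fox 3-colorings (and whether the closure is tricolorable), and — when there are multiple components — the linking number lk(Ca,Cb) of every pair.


V(x) = -x^-1 + 2 - x + 2x^2 - x^3 + x^4 - x^5
bracket: A^-17 - A^-13 + A^-9 - 2A^-5 + A^-1 - 2A^3 + A^7, w = +1
1 component, writhe +1, over 13 crossings
det 9, colorings 9 of 3^13 — tricolorable
observation: |V(-1)| = 9: so tricolorable, since 3 divides 9


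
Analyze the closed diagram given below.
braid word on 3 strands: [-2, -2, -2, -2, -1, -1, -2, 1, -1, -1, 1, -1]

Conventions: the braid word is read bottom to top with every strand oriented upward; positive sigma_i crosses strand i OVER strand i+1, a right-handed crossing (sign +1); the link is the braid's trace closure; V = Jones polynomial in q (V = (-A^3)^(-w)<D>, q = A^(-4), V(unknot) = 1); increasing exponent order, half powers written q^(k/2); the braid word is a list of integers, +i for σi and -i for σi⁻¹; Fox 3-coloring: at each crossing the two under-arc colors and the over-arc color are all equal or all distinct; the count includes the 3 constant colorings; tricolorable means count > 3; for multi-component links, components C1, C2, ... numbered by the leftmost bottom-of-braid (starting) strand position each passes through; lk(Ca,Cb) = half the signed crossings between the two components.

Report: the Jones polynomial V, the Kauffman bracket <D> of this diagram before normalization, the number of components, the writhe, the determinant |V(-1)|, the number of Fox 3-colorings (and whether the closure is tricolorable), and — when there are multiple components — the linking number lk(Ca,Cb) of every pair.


Jones polynomial: V(q) = -q^-10 + q^-9 - q^-8 + q^-7 - q^-6 + q^-5 + q^-3
<D> = A^-12 + A^-4 - 1 + A^4 - A^8 + A^12 - A^16; writhe -8
components 1, writhe -8 (12 crossings)
3-colorings: 3 of 3^12, det 7 — not tricolorable
note: w = -8 (over 12 crossings) is diagram-only; (-A^3)^(8) removes it from V


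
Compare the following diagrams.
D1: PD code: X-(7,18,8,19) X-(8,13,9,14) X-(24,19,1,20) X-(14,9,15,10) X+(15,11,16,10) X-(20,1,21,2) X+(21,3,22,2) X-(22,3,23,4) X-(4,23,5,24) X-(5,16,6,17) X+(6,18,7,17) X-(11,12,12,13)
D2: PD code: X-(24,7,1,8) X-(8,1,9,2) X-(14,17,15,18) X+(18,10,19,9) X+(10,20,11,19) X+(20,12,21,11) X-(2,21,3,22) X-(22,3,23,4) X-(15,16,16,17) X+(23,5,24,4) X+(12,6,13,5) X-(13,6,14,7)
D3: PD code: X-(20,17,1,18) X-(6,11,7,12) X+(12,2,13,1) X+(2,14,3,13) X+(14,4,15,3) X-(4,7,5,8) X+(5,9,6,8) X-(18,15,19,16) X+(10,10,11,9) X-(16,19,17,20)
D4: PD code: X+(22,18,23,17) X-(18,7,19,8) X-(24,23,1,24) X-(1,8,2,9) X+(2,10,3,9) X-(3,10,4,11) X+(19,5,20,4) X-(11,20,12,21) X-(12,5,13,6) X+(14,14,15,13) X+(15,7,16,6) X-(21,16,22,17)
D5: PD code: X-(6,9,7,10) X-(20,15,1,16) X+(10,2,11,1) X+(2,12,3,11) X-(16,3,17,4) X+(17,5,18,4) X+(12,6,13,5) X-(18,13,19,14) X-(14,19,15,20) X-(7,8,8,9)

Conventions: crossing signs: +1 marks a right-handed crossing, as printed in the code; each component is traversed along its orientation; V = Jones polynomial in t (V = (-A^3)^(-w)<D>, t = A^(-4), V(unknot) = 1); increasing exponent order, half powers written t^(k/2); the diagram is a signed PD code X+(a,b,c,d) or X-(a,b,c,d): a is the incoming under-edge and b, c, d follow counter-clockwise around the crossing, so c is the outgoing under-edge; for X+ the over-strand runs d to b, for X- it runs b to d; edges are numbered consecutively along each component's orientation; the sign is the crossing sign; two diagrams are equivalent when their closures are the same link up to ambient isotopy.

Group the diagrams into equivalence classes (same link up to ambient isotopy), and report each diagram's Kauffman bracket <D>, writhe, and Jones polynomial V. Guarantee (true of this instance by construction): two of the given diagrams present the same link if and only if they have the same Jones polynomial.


equivalence classes: {D1} | {D2, D3, D5} | {D4}
D1 (bracket A^-14 + A^-6 - A^-2; 12 crossings at w = -6): V = -t^-4 + t^-3 + t^-1
D2 (bracket -A^-18 + A^-14 - A^-10 + 3A^-6 - A^-2 + A^2 - A^6; 12 crossings at w = -2): V = -t^-3 + t^-2 - t^-1 + 3 - t + t^2 - t^3
D3 (bracket -A^-12 + A^-8 - A^-4 + 3 - A^4 + A^8 - A^12; 10 crossings at w = 0): V = -t^-3 + t^-2 - t^-1 + 3 - t + t^2 - t^3
V(D4) = 1  [12 crossings, <D> = A^-6, w = -2]
V(D5) = -t^-3 + t^-2 - t^-1 + 3 - t + t^2 - t^3  [10 crossings, <D> = -A^-18 + A^-14 - A^-10 + 3A^-6 - A^-2 + A^2 - A^6, w = -2]
observation: comparing 5 Jones polynomials yields 3 groups
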